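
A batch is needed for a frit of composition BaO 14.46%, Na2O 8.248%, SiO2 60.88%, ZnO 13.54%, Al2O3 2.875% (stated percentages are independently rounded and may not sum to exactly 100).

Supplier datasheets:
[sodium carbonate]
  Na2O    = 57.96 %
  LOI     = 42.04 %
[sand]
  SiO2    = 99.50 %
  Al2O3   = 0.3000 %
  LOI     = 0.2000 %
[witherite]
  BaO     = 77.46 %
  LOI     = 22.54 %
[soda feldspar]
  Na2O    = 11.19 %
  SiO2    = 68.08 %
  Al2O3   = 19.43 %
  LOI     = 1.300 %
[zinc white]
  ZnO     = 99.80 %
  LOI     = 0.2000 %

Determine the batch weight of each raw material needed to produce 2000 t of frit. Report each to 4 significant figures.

All arithmetic holds full precision at all times; mid-chain values are shown rounded to four significant figures at each printed step; every reported figure carries a single rounding; all derived quantities, including net glass mass, five oxide percentages, ignition loss, totals, yield, are recomputed using the weight values at 2000 t of glass in full precision, as they appear in question or answer.
Oxide mass targets, per 2000 t frit:
  BaO: 14.46% × 2000 = 289.2 t
  Na2O: 8.248% × 2000 = 165.0 t
  SiO2: 60.88% × 2000 = 1218 t
  ZnO: 13.54% × 2000 = 270.8 t
  Al2O3: 2.875% × 2000 = 57.50 t
Mass-balance tally per oxide on the weights just shown, for the quoted basis mass (each sum matches its target mass inside rounding margins):
  BaO: 373.4·0.7746 = 289.2 t (target 289.2 t)
  Na2O: 230.6·0.5796 + 280.0·0.1119 = 165.0 t (target 165.0 t)
  SiO2: 1032·0.9950 + 280.0·0.6808 = 1217 t (target 1218 t)
  ZnO: 271.3·0.9980 = 270.8 t (target 270.8 t)
  Al2O3: 1032·0.003000 + 280.0·0.1943 = 57.50 t (target 57.50 t)
Glass-mass sanity pass: total batch − LOI = 2000 t (targets for the oxides total 2000 t; the stated basis being 2000 t — differing by rounding only).
Batch grand total — Σ batch = 2187 t; LOI removed, Σ of batch·LOI: 187.4 t; as yield: glass ÷ batch → 91.43%.

Batch per 2000 t frit:
  sodium carbonate: 230.6 t
  sand: 1032 t
  witherite: 373.4 t
  soda feldspar: 280.0 t
  zinc white: 271.3 t
Total batch = 2187 t; LOI loss = 187.4 t; yield = 91.43%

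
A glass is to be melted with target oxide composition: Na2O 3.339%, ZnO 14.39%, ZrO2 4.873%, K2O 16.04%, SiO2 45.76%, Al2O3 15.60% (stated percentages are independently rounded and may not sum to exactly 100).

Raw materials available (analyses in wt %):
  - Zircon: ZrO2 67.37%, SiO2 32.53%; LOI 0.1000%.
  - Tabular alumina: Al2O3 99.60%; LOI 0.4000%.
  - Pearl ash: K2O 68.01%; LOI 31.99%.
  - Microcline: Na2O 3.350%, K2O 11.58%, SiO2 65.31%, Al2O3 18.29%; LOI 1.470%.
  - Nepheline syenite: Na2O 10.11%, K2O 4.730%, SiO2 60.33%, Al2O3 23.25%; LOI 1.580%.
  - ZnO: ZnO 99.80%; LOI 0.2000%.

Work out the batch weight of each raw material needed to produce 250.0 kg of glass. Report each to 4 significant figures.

The working math keeps full float precision at all times; working values are printed rounded to four significant figures between the steps. Each reported figure is rounded exactly once — all derived quantities are rebuilt at exact precision (six oxide percentages, net glass mass, the yield, LOI, the totals) using the weight values on 250.0 kg of glass, as they appear in either problem or answer.
The oxide mass targets at 250.0 kg glass:
  Na2O: 3.339% × 250.0 = 8.348 kg
  ZnO: 14.39% × 250.0 = 35.98 kg
  ZrO2: 4.873% × 250.0 = 12.18 kg
  K2O: 16.04% × 250.0 = 40.10 kg
  SiO2: 45.76% × 250.0 = 114.4 kg
  Al2O3: 15.60% × 250.0 = 39.00 kg
Verifying the oxide balance with the batch weights as given, against the basis in use (every target is met by its sum exact up to rounding of places):
  Na2O: 129.5·0.03350 + 39.64·0.1011 = 8.346 kg (target 8.348 kg)
  ZnO: 36.05·0.9980 = 35.98 kg (target 35.98 kg)
  ZrO2: 18.08·0.6737 = 12.18 kg (target 12.18 kg)
  K2O: 34.15·0.6801 + 129.5·0.1158 + 39.64·0.04730 = 40.10 kg (target 40.10 kg)
  SiO2: 18.08·0.3253 + 129.5·0.6531 + 39.64·0.6033 = 114.4 kg (target 114.4 kg)
  Al2O3: 6.115·0.9960 + 129.5·0.1829 + 39.64·0.2325 = 38.99 kg (target 39.00 kg)
The glass-mass cross-check: batch Σ − ignition loss = 250.0 kg (the targets, summed, come to 250.0 kg; stated basis 250.0 kg — rounding explains the deltas).
Total batch = Σ batch = 263.5 kg; the LOI term Σ batch·LOI equals 13.57 kg; yield = glass ÷ total batch = 94.85%.

Batch per 250.0 kg glass:
  Zircon: 18.08 kg
  Tabular alumina: 6.115 kg
  Pearl ash: 34.15 kg
  Microcline: 129.5 kg
  Nepheline syenite: 39.64 kg
  ZnO: 36.05 kg
Total batch = 263.5 kg; LOI loss = 13.57 kg; yield = 94.85%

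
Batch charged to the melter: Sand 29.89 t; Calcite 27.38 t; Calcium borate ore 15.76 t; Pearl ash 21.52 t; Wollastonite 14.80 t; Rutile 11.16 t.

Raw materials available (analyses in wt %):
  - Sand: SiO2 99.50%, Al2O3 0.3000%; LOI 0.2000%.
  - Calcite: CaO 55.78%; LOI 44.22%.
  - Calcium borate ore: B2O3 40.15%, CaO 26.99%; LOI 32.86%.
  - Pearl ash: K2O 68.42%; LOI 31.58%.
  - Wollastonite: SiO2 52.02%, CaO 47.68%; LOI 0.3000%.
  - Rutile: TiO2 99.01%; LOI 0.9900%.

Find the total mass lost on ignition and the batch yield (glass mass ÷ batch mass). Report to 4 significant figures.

Each numeric step runs at exact precision through the solve. Intermediates are displayed rounded to 4 significant figures at each printed step — every reported number carries a single rounding. The derived quantities are carried starting from the weights per 96.21 t of glass in full float precision (six oxide percentages, LOI, totals, the yield, net glass mass), exactly as shown in the problem or answer text.
LOI of each material in turn:
  Sand: 29.89 × 0.002000 = 0.05978 t
  Calcite: 27.38 × 0.4422 = 12.11 t
  Calcium borate ore: 15.76 × 0.3286 = 5.179 t
  Pearl ash: 21.52 × 0.3158 = 6.796 t
  Wollastonite: 14.80 × 0.003000 = 0.04440 t
  Rutile: 11.16 × 0.009900 = 0.1105 t
Total LOI = 24.30 t
Glass = batch − LOI = 120.5 − 24.30 = 96.21 t

LOI loss = 24.30 t; glass = 96.21 t; yield = 79.84%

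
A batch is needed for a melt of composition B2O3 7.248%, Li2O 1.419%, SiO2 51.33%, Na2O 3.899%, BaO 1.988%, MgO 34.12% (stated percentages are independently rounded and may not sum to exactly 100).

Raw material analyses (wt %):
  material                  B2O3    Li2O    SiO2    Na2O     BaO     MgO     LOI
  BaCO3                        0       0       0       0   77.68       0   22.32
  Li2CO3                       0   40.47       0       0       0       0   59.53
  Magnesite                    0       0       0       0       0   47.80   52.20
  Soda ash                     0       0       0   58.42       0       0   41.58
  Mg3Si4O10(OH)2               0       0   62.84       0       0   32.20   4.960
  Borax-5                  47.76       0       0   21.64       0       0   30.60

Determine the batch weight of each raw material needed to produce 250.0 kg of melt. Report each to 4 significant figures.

Batch per 250.0 kg melt:
  BaCO3: 6.398 kg
  Li2CO3: 8.766 kg
  Magnesite: 40.89 kg
  Soda ash: 2.632 kg
  Mg3Si4O10(OH)2: 204.2 kg
  Borax-5: 37.94 kg
Total batch = 300.8 kg; LOI loss = 50.82 kg; yield = 83.11%

Every computation carries full float precision at all times — intermediates are displayed (rounded to four significant figures) alongside each step; every reported number is rounded just once; the derived quantities, which include six oxide percentages, totals, ignition loss, the yield, net glass mass, are computed at full float precision, as quoted within problem or answer, from the weighed amounts for 250.0 kg of glass.
Target oxide masses per 250.0 kg melt:
  B2O3: 7.248% × 250.0 = 18.12 kg
  Li2O: 1.419% × 250.0 = 3.548 kg
  SiO2: 51.33% × 250.0 = 128.3 kg
  Na2O: 3.899% × 250.0 = 9.748 kg
  BaO: 1.988% × 250.0 = 4.970 kg
  MgO: 34.12% × 250.0 = 85.30 kg
A balance pass over the oxides, working from each reported weight, against the basis in use (summed amounts equal target values exact up to rounding of places):
  B2O3: 37.94·0.4776 = 18.12 kg (target 18.12 kg)
  Li2O: 8.766·0.4047 = 3.548 kg (target 3.548 kg)
  SiO2: 204.2·0.6284 = 128.3 kg (target 128.3 kg)
  Na2O: 2.632·0.5842 + 37.94·0.2164 = 9.748 kg (target 9.748 kg)
  BaO: 6.398·0.7768 = 4.970 kg (target 4.970 kg)
  MgO: 40.89·0.4780 + 204.2·0.3220 = 85.30 kg (target 85.30 kg)
Consistency of the glass mass: net batch after ignition = 250.0 kg (summing oxide targets gives 250.0 kg; basis as stated: 250.0 kg — differing by rounding only).
Adding the batch up: Σ batch = 300.8 kg; ignition loss, Σ(batch × LOI) = 50.82 kg; glass ÷ batch gives a yield of 83.11%.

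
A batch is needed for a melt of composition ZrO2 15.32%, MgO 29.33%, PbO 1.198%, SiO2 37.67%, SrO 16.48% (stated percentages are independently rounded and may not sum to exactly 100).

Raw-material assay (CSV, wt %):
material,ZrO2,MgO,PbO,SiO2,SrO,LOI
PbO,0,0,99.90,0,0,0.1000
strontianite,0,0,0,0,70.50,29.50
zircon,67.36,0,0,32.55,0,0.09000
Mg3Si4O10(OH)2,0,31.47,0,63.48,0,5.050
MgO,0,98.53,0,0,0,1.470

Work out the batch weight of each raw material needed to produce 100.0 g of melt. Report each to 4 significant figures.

Batch per 100.0 g melt:
  PbO: 1.199 g
  strontianite: 23.38 g
  zircon: 22.74 g
  Mg3Si4O10(OH)2: 47.68 g
  MgO: 14.54 g
Total batch = 109.5 g; LOI loss = 9.540 g; yield = 91.29%

The intermediate values are displayed rounded off to 4 significant figures alongside each step. The whole derivation maintains full float precision in every operation. Each reported value undergoes a single rounding. The derived quantities (the yield, five oxide percentages, ignition loss, totals, net glass mass) are carried starting from the weights for 100.0 g of glass at full precision, as written in the problem or the answer.
Oxide mass targets, per 100.0 g melt:
  ZrO2: 15.32% × 100.0 = 15.32 g
  MgO: 29.33% × 100.0 = 29.33 g
  PbO: 1.198% × 100.0 = 1.198 g
  SiO2: 37.67% × 100.0 = 37.67 g
  SrO: 16.48% × 100.0 = 16.48 g
A balance pass over the oxides, given the weights on record, on the stated basis (sum by sum, the targets are met inside rounding margins):
  ZrO2: 22.74·0.6736 = 15.32 g (target 15.32 g)
  MgO: 47.68·0.3147 + 14.54·0.9853 = 29.33 g (target 29.33 g)
  PbO: 1.199·0.9990 = 1.198 g (target 1.198 g)
  SiO2: 22.74·0.3255 + 47.68·0.6348 = 37.67 g (target 37.67 g)
  SrO: 23.38·0.7050 = 16.48 g (target 16.48 g)
Glass mass check: total charge less LOI = 100.0 g (oxide target masses add up to 100.0 g; basis as stated: 100.0 g — rounding explains the deltas).
Batch grand total — Σ batch = 109.5 g; ignition loss, Σ(batch × LOI) = 9.540 g; yield: glass divided by total = 91.29%.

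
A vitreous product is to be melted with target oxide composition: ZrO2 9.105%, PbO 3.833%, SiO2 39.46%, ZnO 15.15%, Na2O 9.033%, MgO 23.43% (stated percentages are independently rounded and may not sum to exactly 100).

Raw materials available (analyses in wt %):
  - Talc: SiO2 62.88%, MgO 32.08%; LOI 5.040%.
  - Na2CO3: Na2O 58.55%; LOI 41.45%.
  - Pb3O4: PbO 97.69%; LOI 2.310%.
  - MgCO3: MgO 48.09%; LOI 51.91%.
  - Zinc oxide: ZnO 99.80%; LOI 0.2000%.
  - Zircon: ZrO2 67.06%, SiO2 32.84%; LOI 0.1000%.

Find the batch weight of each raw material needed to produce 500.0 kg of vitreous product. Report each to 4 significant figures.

Values along the way appear with 4-significant-digit rounding on the page; every computation carries full float precision from first step to last — a single rounding finalizes each reported number. The derived quantities, including LOI, the yield, the six compositions, totals, net glass mass, are re-derived from the batch weights on 500.0 kg of glass at full float precision, as set out in the problem or answer text.
The oxide mass targets at 500.0 kg vitreous product:
  ZrO2: 9.105% × 500.0 = 45.52 kg
  PbO: 3.833% × 500.0 = 19.16 kg
  SiO2: 39.46% × 500.0 = 197.3 kg
  ZnO: 15.15% × 500.0 = 75.75 kg
  Na2O: 9.033% × 500.0 = 45.16 kg
  MgO: 23.43% × 500.0 = 117.2 kg
A balance pass over the oxides, working from each reported weight, under the basis named above (delivered sums recover each target up to rounding of the answer):
  ZrO2: 67.89·0.6706 = 45.53 kg (target 45.52 kg)
  PbO: 19.62·0.9769 = 19.17 kg (target 19.16 kg)
  SiO2: 278.3·0.6288 + 67.89·0.3284 = 197.3 kg (target 197.3 kg)
  ZnO: 75.90·0.9980 = 75.75 kg (target 75.75 kg)
  Na2O: 77.14·0.5855 = 45.17 kg (target 45.16 kg)
  MgO: 278.3·0.3208 + 57.95·0.4809 = 117.1 kg (target 117.2 kg)
Consistency of the glass mass: whole batch net of LOI = 500.0 kg (summing oxide targets gives 500.1 kg; stated basis 500.0 kg — rounding explains the deltas).
Total batch = Σ batch = 576.8 kg; LOI removed, Σ of batch·LOI: 76.76 kg; yield = glass ÷ total batch = 86.69%.

Batch per 500.0 kg vitreous product:
  Talc: 278.3 kg
  Na2CO3: 77.14 kg
  Pb3O4: 19.62 kg
  MgCO3: 57.95 kg
  Zinc oxide: 75.90 kg
  Zircon: 67.89 kg
Total batch = 576.8 kg; LOI loss = 76.76 kg; yield = 86.69%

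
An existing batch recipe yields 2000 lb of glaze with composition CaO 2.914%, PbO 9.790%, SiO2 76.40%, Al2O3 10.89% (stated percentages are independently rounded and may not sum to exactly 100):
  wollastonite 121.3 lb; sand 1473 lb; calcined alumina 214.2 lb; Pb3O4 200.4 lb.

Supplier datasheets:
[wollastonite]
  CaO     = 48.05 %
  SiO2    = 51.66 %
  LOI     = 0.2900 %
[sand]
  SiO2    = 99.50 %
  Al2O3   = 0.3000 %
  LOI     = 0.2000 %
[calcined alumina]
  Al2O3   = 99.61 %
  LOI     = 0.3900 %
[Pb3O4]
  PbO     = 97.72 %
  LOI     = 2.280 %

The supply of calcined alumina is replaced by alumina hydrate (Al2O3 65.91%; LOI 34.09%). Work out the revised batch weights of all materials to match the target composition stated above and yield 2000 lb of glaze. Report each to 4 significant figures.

Revised batch per 2000 lb glaze:
  wollastonite: 121.3 lb
  sand: 1473 lb
  alumina hydrate: 323.7 lb
  Pb3O4: 200.4 lb
Total batch = 2118 lb; LOI loss = 118.2 lb

Working values are displayed with 4-significant-digit rounding at each printed step; the whole derivation maintains exact precision all the way through; each reported figure is rounded exactly once — the derived quantities (the four compositions, ignition loss, totals, yield, net glass mass) are computed at exact precision from the weighed amounts at 2000 lb of glass as written in question or answer.
Target oxide masses per 2000 lb glaze:
  CaO: 2.914% × 2000 = 58.28 lb
  PbO: 9.790% × 2000 = 195.8 lb
  SiO2: 76.40% × 2000 = 1528 lb
  Al2O3: 10.89% × 2000 = 217.8 lb
Per-oxide balance check applying the batch weights above, against the basis in use (each sum matches its target mass exact up to rounding of places):
  CaO: 121.3·0.4805 = 58.28 lb (target 58.28 lb)
  PbO: 200.4·0.9772 = 195.8 lb (target 195.8 lb)
  SiO2: 121.3·0.5166 + 1473·0.9950 = 1528 lb (target 1528 lb)
  Al2O3: 1473·0.003000 + 323.7·0.6591 = 217.8 lb (target 217.8 lb)
Glass-mass bookkeeping: whole batch net of LOI = 2000 lb (targets for the oxides total 2000 lb; stated basis 2000 lb — differing by rounding only).
Summing the batch: Σ batch = 2118 lb; LOI removed, Σ of batch·LOI: 118.2 lb; as yield: glass ÷ batch → 94.42%.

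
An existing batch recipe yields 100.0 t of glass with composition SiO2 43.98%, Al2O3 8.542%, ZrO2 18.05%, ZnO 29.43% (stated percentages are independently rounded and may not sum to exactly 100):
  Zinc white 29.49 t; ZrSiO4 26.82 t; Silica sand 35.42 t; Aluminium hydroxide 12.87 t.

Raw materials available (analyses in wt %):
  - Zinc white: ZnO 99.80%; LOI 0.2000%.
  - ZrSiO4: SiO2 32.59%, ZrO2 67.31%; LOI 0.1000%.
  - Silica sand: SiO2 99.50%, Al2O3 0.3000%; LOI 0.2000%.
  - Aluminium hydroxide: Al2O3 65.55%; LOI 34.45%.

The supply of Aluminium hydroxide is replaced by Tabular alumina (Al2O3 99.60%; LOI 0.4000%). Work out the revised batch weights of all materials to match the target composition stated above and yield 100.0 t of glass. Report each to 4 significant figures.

Mid-chain values are displayed with 4-significant-figure rounding as written; every computation keeps full float precision through the solve; a single rounding produces every reported figure — derived quantities (the totals, yield, glass mass, four oxide percentages, ignition loss) are re-derived at full precision starting from the weights at 100.0 t of glass as they appear in either problem or answer.
Oxide mass targets, per 100.0 t glass:
  SiO2: 43.98% × 100.0 = 43.98 t
  Al2O3: 8.542% × 100.0 = 8.542 t
  ZrO2: 18.05% × 100.0 = 18.05 t
  ZnO: 29.43% × 100.0 = 29.43 t
Checking each oxide sum given the weights on record, against the basis in use (summed amounts equal target values once rounding is allowed for):
  SiO2: 26.82·0.3259 + 35.42·0.9950 = 43.98 t (target 43.98 t)
  Al2O3: 35.42·0.003000 + 8.470·0.9960 = 8.542 t (target 8.542 t)
  ZrO2: 26.82·0.6731 = 18.05 t (target 18.05 t)
  ZnO: 29.49·0.9980 = 29.43 t (target 29.43 t)
Glass-mass sanity pass: total charge less LOI = 100.0 t (oxide target masses add up to 100.0 t; against the stated basis, 100.0 t — differing by rounding only).
Total batch = Σ batch = 100.2 t; LOI loss = Σ batch·LOI = 0.1905 t; yield, glass over the total, = 99.81%.

Revised batch per 100.0 t glass:
  Zinc white: 29.49 t
  ZrSiO4: 26.82 t
  Silica sand: 35.42 t
  Tabular alumina: 8.470 t
Total batch = 100.2 t; LOI loss = 0.1905 t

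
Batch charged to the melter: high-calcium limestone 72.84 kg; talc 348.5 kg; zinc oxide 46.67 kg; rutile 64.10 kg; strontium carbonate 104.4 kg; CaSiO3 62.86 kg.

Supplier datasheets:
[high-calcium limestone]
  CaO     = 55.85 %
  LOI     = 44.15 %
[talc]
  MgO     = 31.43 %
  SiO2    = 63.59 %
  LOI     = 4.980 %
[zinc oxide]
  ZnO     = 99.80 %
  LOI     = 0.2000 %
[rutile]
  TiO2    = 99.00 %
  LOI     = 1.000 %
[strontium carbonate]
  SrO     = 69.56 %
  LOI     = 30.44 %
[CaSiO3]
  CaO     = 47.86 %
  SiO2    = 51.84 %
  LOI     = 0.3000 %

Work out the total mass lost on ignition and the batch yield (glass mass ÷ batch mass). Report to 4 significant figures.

LOI loss = 82.22 kg; glass = 617.2 kg; yield = 88.24%

Intermediates appear rounded to 4 significant figures on the page — every computation holds full float precision through every step. Every reported value includes exactly one rounding; the derived quantities (the totals, the six compositions, LOI, net glass mass, the yield) are recomputed using the weight values at 617.2 kg of glass in full precision, exactly as shown in the question or the answer.
Loss on ignition, line by line:
  high-calcium limestone: 72.84 × 0.4415 = 32.16 kg
  talc: 348.5 × 0.04980 = 17.36 kg
  zinc oxide: 46.67 × 0.002000 = 0.09334 kg
  rutile: 64.10 × 0.01000 = 0.6410 kg
  strontium carbonate: 104.4 × 0.3044 = 31.78 kg
  CaSiO3: 62.86 × 0.003000 = 0.1886 kg
Total LOI = 82.22 kg
Glass = batch − LOI = 699.4 − 82.22 = 617.2 kg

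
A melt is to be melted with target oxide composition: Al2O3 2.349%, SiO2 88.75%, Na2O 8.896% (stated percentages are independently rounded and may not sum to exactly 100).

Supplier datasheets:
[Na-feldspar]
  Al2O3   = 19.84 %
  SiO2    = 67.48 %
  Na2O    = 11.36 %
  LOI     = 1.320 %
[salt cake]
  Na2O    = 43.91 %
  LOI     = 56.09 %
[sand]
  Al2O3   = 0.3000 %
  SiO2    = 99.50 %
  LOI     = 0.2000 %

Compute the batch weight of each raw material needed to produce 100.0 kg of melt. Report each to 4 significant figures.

The whole derivation keeps full float precision end to end. Working values appear, rounded to 4 significant digits, at each printed step — each reported figure undergoes a single rounding. The derived quantities (ignition loss, glass mass, the totals, the three compositions, yield) are computed using the weight values on 100.0 kg of glass at full float precision as they appear in the question or the answer.
The oxide mass targets at 100.0 kg melt:
  Al2O3: 2.349% × 100.0 = 2.349 kg
  SiO2: 88.75% × 100.0 = 88.75 kg
  Na2O: 8.896% × 100.0 = 8.896 kg
Balance tally, oxide-wise, given the weights on record, versus the basis set out (oxide sums agree with the targets given rounding of the digits):
  Al2O3: 10.60·0.1984 + 82.01·0.003000 = 2.349 kg (target 2.349 kg)
  SiO2: 10.60·0.6748 + 82.01·0.9950 = 88.75 kg (target 88.75 kg)
  Na2O: 10.60·0.1136 + 17.52·0.4391 = 8.897 kg (target 8.896 kg)
The glass-mass cross-check: batch Σ − ignition loss = 100.0 kg (oxide target masses add up to 100.0 kg; basis as stated: 100.0 kg — gaps are rounding artifacts).
Adding the batch up: Σ batch = 110.1 kg; Σ batch·LOI gives LOI loss = 10.13 kg; as yield: glass ÷ batch → 90.80%.

Batch per 100.0 kg melt:
  Na-feldspar: 10.60 kg
  salt cake: 17.52 kg
  sand: 82.01 kg
Total batch = 110.1 kg; LOI loss = 10.13 kg; yield = 90.80%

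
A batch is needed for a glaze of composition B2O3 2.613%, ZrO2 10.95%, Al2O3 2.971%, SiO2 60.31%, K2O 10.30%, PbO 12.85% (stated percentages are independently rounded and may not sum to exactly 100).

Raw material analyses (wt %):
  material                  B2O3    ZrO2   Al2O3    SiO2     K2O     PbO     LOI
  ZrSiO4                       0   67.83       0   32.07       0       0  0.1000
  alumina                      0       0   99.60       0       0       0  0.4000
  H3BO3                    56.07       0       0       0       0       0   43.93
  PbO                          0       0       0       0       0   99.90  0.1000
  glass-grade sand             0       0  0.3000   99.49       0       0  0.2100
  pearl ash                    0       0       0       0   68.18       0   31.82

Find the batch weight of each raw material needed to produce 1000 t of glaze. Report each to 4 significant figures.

Batch per 1000 t glaze:
  ZrSiO4: 161.4 t
  alumina: 28.16 t
  H3BO3: 46.60 t
  PbO: 128.6 t
  glass-grade sand: 554.2 t
  pearl ash: 151.1 t
Total batch = 1070 t; LOI loss = 70.12 t; yield = 93.45%

Intermediates are shown rounded to four significant figures in the working. The whole derivation runs at full precision in every operation — each reported result is rounded once only. All derived quantities (totals, net glass mass, ignition loss, the yield, six oxide percentages) are computed starting from the weights per 1000 t of glass at exact precision, as quoted within the question or the answer.
Target oxide masses per 1000 t glaze:
  B2O3: 2.613% × 1000 = 26.13 t
  ZrO2: 10.95% × 1000 = 109.5 t
  Al2O3: 2.971% × 1000 = 29.71 t
  SiO2: 60.31% × 1000 = 603.1 t
  K2O: 10.30% × 1000 = 103.0 t
  PbO: 12.85% × 1000 = 128.5 t
A balance pass over the oxides, given the weights on record, on the stated basis (delivered sums recover each target up to rounding of the answer):
  B2O3: 46.60·0.5607 = 26.13 t (target 26.13 t)
  ZrO2: 161.4·0.6783 = 109.5 t (target 109.5 t)
  Al2O3: 28.16·0.9960 + 554.2·0.003000 = 29.71 t (target 29.71 t)
  SiO2: 161.4·0.3207 + 554.2·0.9949 = 603.1 t (target 603.1 t)
  K2O: 151.1·0.6818 = 103.0 t (target 103.0 t)
  PbO: 128.6·0.9990 = 128.5 t (target 128.5 t)
The glass-mass cross-check: net batch after ignition = 999.9 t (the Σ of target masses is 999.9 t; the stated basis being 1000 t — any gap is answer rounding).
Summing the batch: Σ batch = 1070 t; LOI loss = Σ batch·LOI = 70.12 t; yield: glass divided by total = 93.45%.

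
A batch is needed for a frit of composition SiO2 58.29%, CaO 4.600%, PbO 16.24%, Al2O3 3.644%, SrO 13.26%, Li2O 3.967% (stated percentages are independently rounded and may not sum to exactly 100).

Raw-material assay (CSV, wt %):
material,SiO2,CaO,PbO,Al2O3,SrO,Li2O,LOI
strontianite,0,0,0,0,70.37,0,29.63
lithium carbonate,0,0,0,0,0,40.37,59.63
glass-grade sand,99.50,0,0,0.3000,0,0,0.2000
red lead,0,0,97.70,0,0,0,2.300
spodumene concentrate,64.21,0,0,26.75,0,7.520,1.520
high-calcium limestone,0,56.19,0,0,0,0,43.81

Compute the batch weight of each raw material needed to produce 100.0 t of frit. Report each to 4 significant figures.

Batch per 100.0 t frit:
  strontianite: 18.84 t
  lithium carbonate: 7.394 t
  glass-grade sand: 50.15 t
  red lead: 16.62 t
  spodumene concentrate: 13.06 t
  high-calcium limestone: 8.187 t
Total batch = 114.3 t; LOI loss = 14.26 t; yield = 87.52%

The whole derivation runs at full precision throughout. The intermediate values are rounded off to 4 significant figures as shown — a single rounding finalizes each reported value; all derived quantities are carried at full float precision (ignition loss, net glass mass, the totals, the six compositions, yield) starting from the weights at 100.0 t of glass, exactly as printed in the question or the answer.
Target oxide masses per 100.0 t frit:
  SiO2: 58.29% × 100.0 = 58.29 t
  CaO: 4.600% × 100.0 = 4.600 t
  PbO: 16.24% × 100.0 = 16.24 t
  Al2O3: 3.644% × 100.0 = 3.644 t
  SrO: 13.26% × 100.0 = 13.26 t
  Li2O: 3.967% × 100.0 = 3.967 t
Per-oxide balance check working from each reported weight, on the stated basis (sum by sum, the targets are met up to rounding of the answer):
  SiO2: 50.15·0.9950 + 13.06·0.6421 = 58.29 t (target 58.29 t)
  CaO: 8.187·0.5619 = 4.600 t (target 4.600 t)
  PbO: 16.62·0.9770 = 16.24 t (target 16.24 t)
  Al2O3: 50.15·0.003000 + 13.06·0.2675 = 3.644 t (target 3.644 t)
  SrO: 18.84·0.7037 = 13.26 t (target 13.26 t)
  Li2O: 7.394·0.4037 + 13.06·0.07520 = 3.967 t (target 3.967 t)
Glass mass check: batch Σ − ignition loss = 99.99 t (per-oxide target masses sum to 100.0 t; stated basis 100.0 t — gaps are rounding artifacts).
Batch grand total — Σ batch = 114.3 t; LOI removed, Σ of batch·LOI: 14.26 t; glass ÷ batch gives a yield of 87.52%.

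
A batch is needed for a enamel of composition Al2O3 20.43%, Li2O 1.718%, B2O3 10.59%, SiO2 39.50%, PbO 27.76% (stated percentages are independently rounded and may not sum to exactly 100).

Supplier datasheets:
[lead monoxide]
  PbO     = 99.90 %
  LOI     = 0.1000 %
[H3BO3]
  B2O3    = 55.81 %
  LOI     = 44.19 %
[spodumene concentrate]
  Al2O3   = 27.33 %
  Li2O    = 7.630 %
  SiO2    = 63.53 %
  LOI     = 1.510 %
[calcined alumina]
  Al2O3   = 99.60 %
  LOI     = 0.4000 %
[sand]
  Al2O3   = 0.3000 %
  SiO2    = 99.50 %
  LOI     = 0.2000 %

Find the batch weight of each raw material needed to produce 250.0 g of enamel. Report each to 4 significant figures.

Batch per 250.0 g enamel:
  lead monoxide: 69.47 g
  H3BO3: 47.44 g
  spodumene concentrate: 56.29 g
  calcined alumina: 35.64 g
  sand: 63.30 g
Total batch = 272.1 g; LOI loss = 22.15 g; yield = 91.86%

All internal work carries full float precision at all times. The intermediate values appear, rounded to four significant digits, between the steps — every reported figure carries a single rounding. Derived quantities (the totals, net glass mass, yield, LOI, the five compositions) are rebuilt at full float precision starting from the weights on 250.0 g of glass, precisely as stated by the question or the answer.
Per-oxide target masses for 250.0 g enamel:
  Al2O3: 20.43% × 250.0 = 51.08 g
  Li2O: 1.718% × 250.0 = 4.295 g
  B2O3: 10.59% × 250.0 = 26.48 g
  SiO2: 39.50% × 250.0 = 98.75 g
  PbO: 27.76% × 250.0 = 69.40 g
Oxide-by-oxide audit applying the batch weights above, for the quoted basis mass (target by target, the sums agree net of answer rounding effects):
  Al2O3: 56.29·0.2733 + 35.64·0.9960 + 63.30·0.003000 = 51.07 g (target 51.08 g)
  Li2O: 56.29·0.07630 = 4.295 g (target 4.295 g)
  B2O3: 47.44·0.5581 = 26.48 g (target 26.48 g)
  SiO2: 56.29·0.6353 + 63.30·0.9950 = 98.74 g (target 98.75 g)
  PbO: 69.47·0.9990 = 69.40 g (target 69.40 g)
Glass-mass closure: whole batch net of LOI = 250.0 g (oxide target masses add up to 250.0 g; basis as stated: 250.0 g — deltas are rounding alone).
Total batch = Σ batch = 272.1 g; the LOI term Σ batch·LOI equals 22.15 g; yield: glass divided by total = 91.86%.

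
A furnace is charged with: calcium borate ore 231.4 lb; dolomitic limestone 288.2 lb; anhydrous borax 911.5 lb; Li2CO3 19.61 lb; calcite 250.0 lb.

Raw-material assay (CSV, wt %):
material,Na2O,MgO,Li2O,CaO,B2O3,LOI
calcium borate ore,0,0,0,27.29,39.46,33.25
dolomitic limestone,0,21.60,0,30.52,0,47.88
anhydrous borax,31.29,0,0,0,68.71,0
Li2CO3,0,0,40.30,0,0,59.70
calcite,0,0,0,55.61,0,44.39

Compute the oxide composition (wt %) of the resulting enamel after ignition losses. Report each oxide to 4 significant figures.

Glass mass = 1363 lb (batch 1701 − LOI 337.6).
Composition: Na2O 20.92%, MgO 4.567%, Li2O 0.5798%, CaO 21.28%, B2O3 52.64%

All internal work carries exact precision through the solve; mid-chain values are displayed (rounded to 4 significant figures) between the steps — exactly one rounding is applied to each reported number; derived quantities are computed using the weight values per 1363 lb of glass at full precision (the totals, glass mass, LOI, the five compositions, yield), as written in the question or the answer.
Oxide-by-oxide delivered mass:
  Na2O: 911.5·0.3129 = 285.2 lb
  MgO: 288.2·0.2160 = 62.25 lb
  Li2O: 19.61·0.4030 = 7.903 lb
  CaO: 231.4·0.2729 + 288.2·0.3052 + 250.0·0.5561 = 290.1 lb
  B2O3: 231.4·0.3946 + 911.5·0.6871 = 717.6 lb
LOI: 231.4·0.3325 + 288.2·0.4788 + 19.61·0.5970 + 250.0·0.4439 = 337.6 lb
Net of LOI, the glass mass = 1701 − 337.6 = 1363 lb (= the summed oxide contributions)
each wt % is 100 × oxide ÷ glass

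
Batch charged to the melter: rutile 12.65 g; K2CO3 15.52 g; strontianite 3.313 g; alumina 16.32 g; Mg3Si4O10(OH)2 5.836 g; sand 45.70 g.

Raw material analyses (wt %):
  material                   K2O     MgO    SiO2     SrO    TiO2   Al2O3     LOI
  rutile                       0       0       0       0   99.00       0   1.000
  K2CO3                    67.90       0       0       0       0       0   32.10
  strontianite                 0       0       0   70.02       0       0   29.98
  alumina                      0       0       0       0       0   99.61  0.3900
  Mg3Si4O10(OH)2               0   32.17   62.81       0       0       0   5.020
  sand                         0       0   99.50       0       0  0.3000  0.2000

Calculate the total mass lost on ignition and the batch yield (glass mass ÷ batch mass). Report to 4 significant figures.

The whole derivation carries exact precision from first step to last; mid-chain values are displayed rounded to four significant digits when written out — every reported result sees exactly one rounding — the derived quantities (six oxide percentages, net glass mass, yield, ignition loss, totals) are recomputed in full float precision from the batch weights at 92.79 g of glass, as quoted within the question or the answer.
Loss on ignition, line by line:
  rutile: 12.65 × 0.01000 = 0.1265 g
  K2CO3: 15.52 × 0.3210 = 4.982 g
  strontianite: 3.313 × 0.2998 = 0.9932 g
  alumina: 16.32 × 0.003900 = 0.06365 g
  Mg3Si4O10(OH)2: 5.836 × 0.05020 = 0.2930 g
  sand: 45.70 × 0.002000 = 0.09140 g
Total LOI = 6.550 g
Glass = batch − LOI = 99.34 − 6.550 = 92.79 g

LOI loss = 6.550 g; glass = 92.79 g; yield = 93.41%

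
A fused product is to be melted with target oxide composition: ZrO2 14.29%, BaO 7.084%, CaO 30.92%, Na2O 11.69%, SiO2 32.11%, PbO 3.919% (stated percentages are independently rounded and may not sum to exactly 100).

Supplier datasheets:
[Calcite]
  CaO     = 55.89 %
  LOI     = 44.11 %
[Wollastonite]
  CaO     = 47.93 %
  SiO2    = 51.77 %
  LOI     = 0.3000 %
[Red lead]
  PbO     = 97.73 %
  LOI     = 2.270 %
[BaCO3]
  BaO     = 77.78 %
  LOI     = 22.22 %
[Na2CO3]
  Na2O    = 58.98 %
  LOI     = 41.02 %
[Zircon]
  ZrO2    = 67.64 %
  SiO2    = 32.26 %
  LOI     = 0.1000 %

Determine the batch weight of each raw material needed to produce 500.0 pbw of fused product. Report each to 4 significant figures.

Exact precision is carried in every operation; working values are displayed with 4-significant-figure rounding in the working; each reported figure takes a single rounding; all derived quantities are carried using the weight values for 500.0 pbw of glass at full precision (ignition loss, the yield, totals, six oxide percentages, net glass mass) as written in the problem or the answer.
Target masses of each oxide per 500.0 pbw fused product:
  ZrO2: 14.29% × 500.0 = 71.45 pbw
  BaO: 7.084% × 500.0 = 35.42 pbw
  CaO: 30.92% × 500.0 = 154.6 pbw
  Na2O: 11.69% × 500.0 = 58.45 pbw
  SiO2: 32.11% × 500.0 = 160.6 pbw
  PbO: 3.919% × 500.0 = 19.60 pbw
Checking each oxide sum given the weights on record, under the basis named above (sum by sum, the targets are met exact up to rounding of places):
  ZrO2: 105.6·0.6764 = 71.43 pbw (target 71.45 pbw)
  BaO: 45.54·0.7778 = 35.42 pbw (target 35.42 pbw)
  CaO: 67.11·0.5589 + 244.3·0.4793 = 154.6 pbw (target 154.6 pbw)
  Na2O: 99.10·0.5898 = 58.45 pbw (target 58.45 pbw)
  SiO2: 244.3·0.5177 + 105.6·0.3226 = 160.5 pbw (target 160.6 pbw)
  PbO: 20.05·0.9773 = 19.59 pbw (target 19.60 pbw)
Glass-mass sanity pass: batch Σ − ignition loss = 500.0 pbw (summing oxide targets gives 500.1 pbw; versus the stated basis of 500.0 pbw — differing by rounding only).
Summing the batch: Σ batch = 581.7 pbw; LOI loss = Σ batch·LOI = 81.67 pbw; yield: glass divided by total = 85.96%.

Batch per 500.0 pbw fused product:
  Calcite: 67.11 pbw
  Wollastonite: 244.3 pbw
  Red lead: 20.05 pbw
  BaCO3: 45.54 pbw
  Na2CO3: 99.10 pbw
  Zircon: 105.6 pbw
Total batch = 581.7 pbw; LOI loss = 81.67 pbw; yield = 85.96%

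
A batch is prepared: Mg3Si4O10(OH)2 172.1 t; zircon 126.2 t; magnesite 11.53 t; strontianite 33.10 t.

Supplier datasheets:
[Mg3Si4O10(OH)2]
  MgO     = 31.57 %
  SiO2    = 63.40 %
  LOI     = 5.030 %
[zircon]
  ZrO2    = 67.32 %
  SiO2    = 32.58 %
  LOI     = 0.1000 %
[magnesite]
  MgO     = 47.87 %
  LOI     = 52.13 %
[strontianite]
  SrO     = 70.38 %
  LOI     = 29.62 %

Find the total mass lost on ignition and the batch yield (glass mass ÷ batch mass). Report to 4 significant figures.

Every computation carries exact precision in every operation — working values are printed, with 4-significant-digit rounding, in the printout — each reported result takes a single rounding — the derived quantities are re-derived starting from the weights per 318.3 t of glass in full float precision (the totals, the four compositions, net glass mass, LOI, yield), exactly as shown in the problem or the answer.
Loss on ignition, line by line:
  Mg3Si4O10(OH)2: 172.1 × 0.05030 = 8.657 t
  zircon: 126.2 × 0.001000 = 0.1262 t
  magnesite: 11.53 × 0.5213 = 6.011 t
  strontianite: 33.10 × 0.2962 = 9.804 t
Total LOI = 24.60 t
Glass = batch − LOI = 342.9 − 24.60 = 318.3 t

LOI loss = 24.60 t; glass = 318.3 t; yield = 92.83%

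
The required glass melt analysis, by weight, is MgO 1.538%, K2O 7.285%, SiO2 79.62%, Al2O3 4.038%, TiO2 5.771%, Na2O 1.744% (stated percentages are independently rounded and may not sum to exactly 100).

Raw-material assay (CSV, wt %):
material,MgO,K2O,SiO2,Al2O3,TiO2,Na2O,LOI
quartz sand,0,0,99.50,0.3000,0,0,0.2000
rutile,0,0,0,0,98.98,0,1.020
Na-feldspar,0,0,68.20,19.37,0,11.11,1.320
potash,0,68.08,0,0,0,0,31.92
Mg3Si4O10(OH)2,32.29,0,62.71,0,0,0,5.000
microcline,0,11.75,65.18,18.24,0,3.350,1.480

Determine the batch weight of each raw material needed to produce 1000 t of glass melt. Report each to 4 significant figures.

Values along the way are shown, rounded to 4 significant digits, across the worked steps; full float precision is carried in every operation; every reported figure undergoes a single rounding. All derived quantities are re-derived at full precision (net glass mass, yield, the six compositions, LOI, the totals) from the batch weights on 1000 t of glass, as written in the problem or the answer.
The oxide mass targets at 1000 t glass melt:
  MgO: 1.538% × 1000 = 15.38 t
  K2O: 7.285% × 1000 = 72.85 t
  SiO2: 79.62% × 1000 = 796.2 t
  Al2O3: 4.038% × 1000 = 40.38 t
  TiO2: 5.771% × 1000 = 57.71 t
  Na2O: 1.744% × 1000 = 17.44 t
Oxide-by-oxide audit using the reported weights, per the basis as stated (summed amounts equal target values modulo rounding of the values):
  MgO: 47.63·0.3229 = 15.38 t (target 15.38 t)
  K2O: 95.77·0.6808 + 65.11·0.1175 = 72.85 t (target 72.85 t)
  SiO2: 633.4·0.9950 + 137.3·0.6820 + 47.63·0.6271 + 65.11·0.6518 = 796.2 t (target 796.2 t)
  Al2O3: 633.4·0.003000 + 137.3·0.1937 + 65.11·0.1824 = 40.37 t (target 40.38 t)
  TiO2: 58.30·0.9898 = 57.71 t (target 57.71 t)
  Na2O: 137.3·0.1111 + 65.11·0.03350 = 17.44 t (target 17.44 t)
Glass-mass sanity pass: batch total minus LOI = 999.9 t (targets for the oxides total 1000 t; stated basis 1000 t — rounding explains the deltas).
Batch grand total — Σ batch = 1038 t; Σ batch·LOI gives LOI loss = 37.59 t; glass ÷ batch gives a yield of 96.38%.

Batch per 1000 t glass melt:
  quartz sand: 633.4 t
  rutile: 58.30 t
  Na-feldspar: 137.3 t
  potash: 95.77 t
  Mg3Si4O10(OH)2: 47.63 t
  microcline: 65.11 t
Total batch = 1038 t; LOI loss = 37.59 t; yield = 96.38%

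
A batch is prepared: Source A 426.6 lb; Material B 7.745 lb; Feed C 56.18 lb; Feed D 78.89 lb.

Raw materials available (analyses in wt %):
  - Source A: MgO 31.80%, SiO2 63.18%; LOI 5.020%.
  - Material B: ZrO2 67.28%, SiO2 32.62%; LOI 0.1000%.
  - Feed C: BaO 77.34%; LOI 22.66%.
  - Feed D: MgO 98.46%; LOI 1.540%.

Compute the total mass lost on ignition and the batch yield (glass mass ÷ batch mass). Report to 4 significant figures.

LOI loss = 35.37 lb; glass = 534.0 lb; yield = 93.79%

The whole derivation maintains full float precision in all steps — working values are shown (rounded to 4 significant digits) between the steps; every reported figure receives exactly one rounding. Derived quantities (LOI, glass mass, totals, the yield, four oxide percentages) are computed starting from the weights for 534.0 lb of glass in exact precision, as written in the question or the answer.
Per-material ignition loss:
  Source A: 426.6 × 0.05020 = 21.42 lb
  Material B: 7.745 × 0.001000 = 0.007745 lb
  Feed C: 56.18 × 0.2266 = 12.73 lb
  Feed D: 78.89 × 0.01540 = 1.215 lb
Total LOI = 35.37 lb
Glass = batch − LOI = 569.4 − 35.37 = 534.0 lb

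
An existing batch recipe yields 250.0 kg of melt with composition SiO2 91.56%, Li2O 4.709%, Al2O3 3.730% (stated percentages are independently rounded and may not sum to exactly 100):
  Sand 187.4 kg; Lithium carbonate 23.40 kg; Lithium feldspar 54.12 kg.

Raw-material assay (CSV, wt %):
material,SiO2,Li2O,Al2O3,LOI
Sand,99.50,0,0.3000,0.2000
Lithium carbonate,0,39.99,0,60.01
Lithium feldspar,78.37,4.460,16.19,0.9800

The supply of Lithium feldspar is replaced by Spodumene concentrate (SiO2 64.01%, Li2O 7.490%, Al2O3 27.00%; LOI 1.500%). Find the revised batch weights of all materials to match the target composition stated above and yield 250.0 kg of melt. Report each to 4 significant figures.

Each numeric step holds full float precision all the way through; the intermediate values are printed, rounded to four significant figures, between the steps; every reported value takes a single rounding. Derived quantities (the yield, the totals, LOI, glass mass, the three compositions) are computed at exact precision from the batch weights for 250.0 kg of glass, as written in the problem or answer text.
The oxide mass targets at 250.0 kg melt:
  SiO2: 91.56% × 250.0 = 228.9 kg
  Li2O: 4.709% × 250.0 = 11.77 kg
  Al2O3: 3.730% × 250.0 = 9.325 kg
A balance pass over the oxides, per the reported batch figures, at the basis given (every target is met by its sum up to rounding of the answer):
  SiO2: 209.3·0.9950 + 32.21·0.6401 = 228.9 kg (target 228.9 kg)
  Li2O: 23.41·0.3999 + 32.21·0.07490 = 11.77 kg (target 11.77 kg)
  Al2O3: 209.3·0.003000 + 32.21·0.2700 = 9.325 kg (target 9.325 kg)
Glass-mass closure: Σ batch − LOI loss = 250.0 kg (the targets, summed, come to 250.0 kg; basis as stated: 250.0 kg — any gap is answer rounding).
Batch grand total — Σ batch = 264.9 kg; the LOI term Σ batch·LOI equals 14.95 kg; as yield: glass ÷ batch → 94.36%.

Revised batch per 250.0 kg melt:
  Sand: 209.3 kg
  Lithium carbonate: 23.41 kg
  Spodumene concentrate: 32.21 kg
Total batch = 264.9 kg; LOI loss = 14.95 kg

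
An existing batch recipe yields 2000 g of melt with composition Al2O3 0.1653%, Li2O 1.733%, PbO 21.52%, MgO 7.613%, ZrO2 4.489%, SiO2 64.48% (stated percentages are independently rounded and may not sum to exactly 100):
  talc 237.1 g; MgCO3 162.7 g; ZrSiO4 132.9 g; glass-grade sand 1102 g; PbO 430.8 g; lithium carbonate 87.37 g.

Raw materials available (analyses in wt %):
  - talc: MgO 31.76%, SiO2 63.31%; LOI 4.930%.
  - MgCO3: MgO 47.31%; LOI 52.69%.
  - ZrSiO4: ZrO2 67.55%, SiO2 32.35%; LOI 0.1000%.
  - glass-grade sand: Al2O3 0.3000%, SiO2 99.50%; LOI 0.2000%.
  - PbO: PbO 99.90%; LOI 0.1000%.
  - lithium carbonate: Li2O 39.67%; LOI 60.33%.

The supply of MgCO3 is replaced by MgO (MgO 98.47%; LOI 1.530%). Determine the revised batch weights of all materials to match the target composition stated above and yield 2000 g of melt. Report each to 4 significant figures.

Intermediates are displayed, rounded to 4 significant figures, on the page. The working math holds full precision in all steps. Every reported number is rounded once only. Derived quantities, including ignition loss, the six compositions, totals, the yield, net glass mass, are recomputed starting from the weights at 2000 g of glass at exact precision, exactly as shown in the problem or answer text.
Oxide-by-oxide targets in 2000 g melt:
  Al2O3: 0.1653% × 2000 = 3.306 g
  Li2O: 1.733% × 2000 = 34.66 g
  PbO: 21.52% × 2000 = 430.4 g
  MgO: 7.613% × 2000 = 152.3 g
  ZrO2: 4.489% × 2000 = 89.78 g
  SiO2: 64.48% × 2000 = 1290 g
Verifying the oxide balance working from each reported weight, for the quoted basis mass (sums match the target masses modulo rounding of the values):
  Al2O3: 1102·0.003000 = 3.306 g (target 3.306 g)
  Li2O: 87.37·0.3967 = 34.66 g (target 34.66 g)
  PbO: 430.8·0.9990 = 430.4 g (target 430.4 g)
  MgO: 237.1·0.3176 + 78.15·0.9847 = 152.3 g (target 152.3 g)
  ZrO2: 132.9·0.6755 = 89.77 g (target 89.78 g)
  SiO2: 237.1·0.6331 + 132.9·0.3235 + 1102·0.9950 = 1290 g (target 1290 g)
Glass-mass bookkeeping: whole batch net of LOI = 2000 g (the targets, summed, come to 2000 g; basis as stated: 2000 g — differing by rounding only).
Batch grand total — Σ batch = 2068 g; Σ batch·LOI gives LOI loss = 68.36 g; the yield ratio, glass ÷ batch: 96.69%.

Revised batch per 2000 g melt:
  talc: 237.1 g
  MgO: 78.15 g
  ZrSiO4: 132.9 g
  glass-grade sand: 1102 g
  PbO: 430.8 g
  lithium carbonate: 87.37 g
Total batch = 2068 g; LOI loss = 68.36 g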